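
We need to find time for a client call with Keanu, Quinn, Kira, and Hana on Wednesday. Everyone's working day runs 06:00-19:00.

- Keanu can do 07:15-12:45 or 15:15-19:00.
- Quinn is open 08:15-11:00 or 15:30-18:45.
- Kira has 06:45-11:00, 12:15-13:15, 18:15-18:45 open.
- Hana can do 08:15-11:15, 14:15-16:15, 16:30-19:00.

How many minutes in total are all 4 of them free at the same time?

Keanu ∩ Quinn: 08:15-11:00, 15:30-18:45.
Keanu ∩ Quinn ∩ Kira: 08:15-11:00, 18:15-18:45.
Keanu ∩ Quinn ∩ Kira ∩ Hana: 08:15-11:00, 18:15-18:45.
Summing the common windows: 165 + 30 = 195 minutes.

195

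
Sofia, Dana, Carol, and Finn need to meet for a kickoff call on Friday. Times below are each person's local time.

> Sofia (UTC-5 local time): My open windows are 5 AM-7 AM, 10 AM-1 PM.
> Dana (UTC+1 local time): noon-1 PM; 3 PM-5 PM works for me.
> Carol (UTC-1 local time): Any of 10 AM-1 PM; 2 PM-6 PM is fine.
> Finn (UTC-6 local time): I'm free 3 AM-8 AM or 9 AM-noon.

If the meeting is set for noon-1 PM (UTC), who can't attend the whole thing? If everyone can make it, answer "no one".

Sofia in UTC: 10:00-12:00, 15:00-18:00 (add 5h to convert from UTC-5).
Dana in UTC: 11:00-12:00, 14:00-16:00 (subtract 1h to convert from UTC+1).
Carol in UTC: 11:00-14:00, 15:00-19:00 (add 1h to convert from UTC-1).
Finn in UTC: 09:00-14:00, 15:00-18:00 (add 6h to convert from UTC-6).
Sofia: not fully free for 12:00-13:00. Dana: not fully free for 12:00-13:00. Carol: free for 12:00-13:00. Finn: free for 12:00-13:00.

Dana, Sofia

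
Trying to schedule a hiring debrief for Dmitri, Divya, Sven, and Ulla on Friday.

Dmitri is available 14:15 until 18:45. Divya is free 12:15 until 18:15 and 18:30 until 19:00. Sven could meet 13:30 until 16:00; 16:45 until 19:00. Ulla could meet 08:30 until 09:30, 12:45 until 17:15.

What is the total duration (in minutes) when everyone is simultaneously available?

Dmitri ∩ Divya: 14:15-18:15, 18:30-18:45.
Dmitri ∩ Divya ∩ Sven: 14:15-16:00, 16:45-18:15, 18:30-18:45.
Dmitri ∩ Divya ∩ Sven ∩ Ulla: 14:15-16:00, 16:45-17:15.
Summing the common windows: 105 + 30 = 135 minutes.

135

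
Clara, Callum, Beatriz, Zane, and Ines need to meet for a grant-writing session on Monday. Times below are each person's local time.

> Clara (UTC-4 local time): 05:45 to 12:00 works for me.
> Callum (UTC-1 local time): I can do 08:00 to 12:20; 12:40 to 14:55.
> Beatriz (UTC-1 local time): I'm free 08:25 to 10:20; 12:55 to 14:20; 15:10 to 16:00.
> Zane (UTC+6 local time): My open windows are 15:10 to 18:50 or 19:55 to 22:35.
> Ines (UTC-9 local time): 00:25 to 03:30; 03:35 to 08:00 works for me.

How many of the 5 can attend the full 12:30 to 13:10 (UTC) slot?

2

Clara in UTC: 09:45-16:00 (add 4h to convert from UTC-4).
Callum in UTC: 09:00-13:20, 13:40-15:55 (add 1h to convert from UTC-1).
Beatriz in UTC: 09:25-11:20, 13:55-15:20, 16:10-17:00 (add 1h to convert from UTC-1).
Zane in UTC: 09:10-12:50, 13:55-16:35 (subtract 6h to convert from UTC+6).
Ines in UTC: 09:25-12:30, 12:35-17:00 (add 9h to convert from UTC-9).
Clara and Callum can make the full 12:30-13:10 slot — that's 2.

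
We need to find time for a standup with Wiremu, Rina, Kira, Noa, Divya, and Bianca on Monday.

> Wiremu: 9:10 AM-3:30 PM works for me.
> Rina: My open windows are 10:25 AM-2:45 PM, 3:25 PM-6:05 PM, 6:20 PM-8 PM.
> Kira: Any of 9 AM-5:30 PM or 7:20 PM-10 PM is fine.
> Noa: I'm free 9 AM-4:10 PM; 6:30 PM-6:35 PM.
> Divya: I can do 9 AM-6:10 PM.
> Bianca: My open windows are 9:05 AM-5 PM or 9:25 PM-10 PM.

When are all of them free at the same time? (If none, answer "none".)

Wiremu ∩ Rina: 10:25-14:45, 15:25-15:30.
Wiremu ∩ Rina ∩ Kira: 10:25-14:45, 15:25-15:30.
Wiremu ∩ Rina ∩ Kira ∩ Noa: 10:25-14:45, 15:25-15:30.
Wiremu ∩ Rina ∩ Kira ∩ Noa ∩ Divya: 10:25-14:45, 15:25-15:30.
Wiremu ∩ Rina ∩ Kira ∩ Noa ∩ Divya ∩ Bianca: 10:25-14:45, 15:25-15:30.

10:25-14:45, 15:25-15:30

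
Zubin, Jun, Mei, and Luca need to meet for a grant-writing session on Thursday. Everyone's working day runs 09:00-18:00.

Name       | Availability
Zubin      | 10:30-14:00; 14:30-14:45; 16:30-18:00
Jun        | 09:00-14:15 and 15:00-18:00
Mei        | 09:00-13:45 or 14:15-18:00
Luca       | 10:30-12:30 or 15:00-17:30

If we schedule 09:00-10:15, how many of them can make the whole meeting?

Jun and Mei can make the full 09:00-10:15 slot — that's 2.

2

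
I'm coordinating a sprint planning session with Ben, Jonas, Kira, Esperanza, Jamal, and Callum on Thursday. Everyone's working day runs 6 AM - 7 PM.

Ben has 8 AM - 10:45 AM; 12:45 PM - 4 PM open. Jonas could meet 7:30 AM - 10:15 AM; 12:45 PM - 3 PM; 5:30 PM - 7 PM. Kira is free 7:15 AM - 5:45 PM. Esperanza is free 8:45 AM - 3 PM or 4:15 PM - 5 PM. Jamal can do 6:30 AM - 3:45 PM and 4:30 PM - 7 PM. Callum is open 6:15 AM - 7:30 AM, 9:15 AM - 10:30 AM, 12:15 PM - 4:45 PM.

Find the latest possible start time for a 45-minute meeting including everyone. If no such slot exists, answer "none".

Ben ∩ Jonas: 08:00-10:15, 12:45-15:00.
Ben ∩ Jonas ∩ Kira: 08:00-10:15, 12:45-15:00.
Ben ∩ Jonas ∩ Kira ∩ Esperanza: 08:45-10:15, 12:45-15:00.
Ben ∩ Jonas ∩ Kira ∩ Esperanza ∩ Jamal: 08:45-10:15, 12:45-15:00.
Ben ∩ Jonas ∩ Kira ∩ Esperanza ∩ Jamal ∩ Callum: 09:15-10:15, 12:45-15:00.
The last common window of at least 45 minutes is 12:45-15:00; a 45-minute meeting can start as late as 14:15 and still end by 15:00.

14:15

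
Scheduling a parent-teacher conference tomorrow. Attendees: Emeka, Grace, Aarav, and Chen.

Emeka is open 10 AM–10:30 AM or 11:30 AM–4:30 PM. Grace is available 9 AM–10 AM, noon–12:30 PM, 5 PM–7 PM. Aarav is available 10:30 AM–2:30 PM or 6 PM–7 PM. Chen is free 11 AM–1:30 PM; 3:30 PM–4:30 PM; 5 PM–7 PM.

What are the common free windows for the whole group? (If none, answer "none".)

12:00-12:30

Emeka ∩ Grace: 12:00-12:30.
Emeka ∩ Grace ∩ Aarav: 12:00-12:30.
Emeka ∩ Grace ∩ Aarav ∩ Chen: 12:00-12:30.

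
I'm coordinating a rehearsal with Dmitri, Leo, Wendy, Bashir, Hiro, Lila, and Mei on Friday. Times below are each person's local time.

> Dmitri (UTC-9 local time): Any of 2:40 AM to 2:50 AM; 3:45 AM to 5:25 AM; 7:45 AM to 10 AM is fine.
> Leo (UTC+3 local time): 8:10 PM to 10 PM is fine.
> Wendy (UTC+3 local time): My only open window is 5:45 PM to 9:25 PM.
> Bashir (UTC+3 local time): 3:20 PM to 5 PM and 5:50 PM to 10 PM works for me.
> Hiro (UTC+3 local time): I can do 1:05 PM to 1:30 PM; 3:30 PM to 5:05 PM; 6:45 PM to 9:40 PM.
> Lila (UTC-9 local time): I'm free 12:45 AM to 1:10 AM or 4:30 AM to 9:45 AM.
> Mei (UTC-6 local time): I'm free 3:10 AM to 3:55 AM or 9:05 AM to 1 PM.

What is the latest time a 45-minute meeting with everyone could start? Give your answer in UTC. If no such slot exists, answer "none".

Dmitri in UTC: 11:40-11:50, 12:45-14:25, 16:45-19:00 (add 9h to convert from UTC-9).
Leo in UTC: 17:10-19:00 (subtract 3h to convert from UTC+3).
Wendy in UTC: 14:45-18:25 (subtract 3h to convert from UTC+3).
Bashir in UTC: 12:20-14:00, 14:50-19:00 (subtract 3h to convert from UTC+3).
Hiro in UTC: 10:05-10:30, 12:30-14:05, 15:45-18:40 (subtract 3h to convert from UTC+3).
Lila in UTC: 09:45-10:10, 13:30-18:45 (add 9h to convert from UTC-9).
Mei in UTC: 09:10-09:55, 15:05-19:00 (add 6h to convert from UTC-6).
Dmitri ∩ Leo: 17:10-19:00.
Dmitri ∩ Leo ∩ Wendy: 17:10-18:25.
Dmitri ∩ Leo ∩ Wendy ∩ Bashir: 17:10-18:25.
Dmitri ∩ Leo ∩ Wendy ∩ Bashir ∩ Hiro: 17:10-18:25.
Dmitri ∩ Leo ∩ Wendy ∩ Bashir ∩ Hiro ∩ Lila: 17:10-18:25.
Dmitri ∩ Leo ∩ Wendy ∩ Bashir ∩ Hiro ∩ Lila ∩ Mei: 17:10-18:25.
The last common window of at least 45 minutes is 17:10-18:25; a 45-minute meeting can start as late as 17:40 and still end by 18:25.

17:40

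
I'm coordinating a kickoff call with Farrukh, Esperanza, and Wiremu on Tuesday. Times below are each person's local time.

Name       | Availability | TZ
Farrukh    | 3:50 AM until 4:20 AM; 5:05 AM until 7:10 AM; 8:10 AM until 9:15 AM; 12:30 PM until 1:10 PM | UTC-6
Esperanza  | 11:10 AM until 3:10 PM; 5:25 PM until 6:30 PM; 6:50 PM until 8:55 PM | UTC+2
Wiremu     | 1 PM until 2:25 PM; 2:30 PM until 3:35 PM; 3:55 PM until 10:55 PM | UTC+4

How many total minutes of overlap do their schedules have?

160

Farrukh in UTC: 09:50-10:20, 11:05-13:10, 14:10-15:15, 18:30-19:10 (add 6h to convert from UTC-6).
Esperanza in UTC: 09:10-13:10, 15:25-16:30, 16:50-18:55 (subtract 2h to convert from UTC+2).
Wiremu in UTC: 09:00-10:25, 10:30-11:35, 11:55-18:55 (subtract 4h to convert from UTC+4).
Farrukh ∩ Esperanza: 09:50-10:20, 11:05-13:10, 18:30-18:55.
Farrukh ∩ Esperanza ∩ Wiremu: 09:50-10:20, 11:05-11:35, 11:55-13:10, 18:30-18:55.
Summing the common windows: 30 + 30 + 75 + 25 = 160 minutes.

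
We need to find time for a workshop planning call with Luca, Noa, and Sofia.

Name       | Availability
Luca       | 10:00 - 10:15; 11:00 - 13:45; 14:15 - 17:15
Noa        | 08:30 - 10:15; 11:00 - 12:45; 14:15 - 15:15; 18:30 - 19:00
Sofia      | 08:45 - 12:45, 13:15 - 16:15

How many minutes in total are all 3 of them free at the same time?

180

Luca ∩ Noa: 10:00-10:15, 11:00-12:45, 14:15-15:15.
Luca ∩ Noa ∩ Sofia: 10:00-10:15, 11:00-12:45, 14:15-15:15.
Summing the common windows: 15 + 105 + 60 = 180 minutes.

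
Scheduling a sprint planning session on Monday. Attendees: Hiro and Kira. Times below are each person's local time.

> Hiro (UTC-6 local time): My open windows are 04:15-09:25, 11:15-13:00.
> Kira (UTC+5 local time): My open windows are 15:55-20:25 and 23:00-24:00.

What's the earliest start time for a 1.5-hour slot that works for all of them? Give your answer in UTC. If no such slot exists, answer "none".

Hiro in UTC: 10:15-15:25, 17:15-19:00 (add 6h to convert from UTC-6).
Kira in UTC: 10:55-15:25, 18:00-19:00 (subtract 5h to convert from UTC+5).
Hiro ∩ Kira: 10:55-15:25, 18:00-19:00.
The first common window of at least 90 minutes is 10:55-15:25, so the earliest start is 10:55.

10:55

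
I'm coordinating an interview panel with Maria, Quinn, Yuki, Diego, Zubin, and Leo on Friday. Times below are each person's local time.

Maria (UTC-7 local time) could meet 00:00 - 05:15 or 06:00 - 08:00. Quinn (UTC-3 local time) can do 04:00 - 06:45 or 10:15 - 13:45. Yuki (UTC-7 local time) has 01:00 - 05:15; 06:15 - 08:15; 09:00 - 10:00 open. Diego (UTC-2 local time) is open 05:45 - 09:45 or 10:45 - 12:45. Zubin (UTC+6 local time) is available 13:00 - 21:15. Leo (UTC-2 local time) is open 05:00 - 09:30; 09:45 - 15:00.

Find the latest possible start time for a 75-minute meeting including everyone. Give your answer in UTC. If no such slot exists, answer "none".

Maria in UTC: 07:00-12:15, 13:00-15:00 (add 7h to convert from UTC-7).
Quinn in UTC: 07:00-09:45, 13:15-16:45 (add 3h to convert from UTC-3).
Yuki in UTC: 08:00-12:15, 13:15-15:15, 16:00-17:00 (add 7h to convert from UTC-7).
Diego in UTC: 07:45-11:45, 12:45-14:45 (add 2h to convert from UTC-2).
Zubin in UTC: 07:00-15:15 (subtract 6h to convert from UTC+6).
Leo in UTC: 07:00-11:30, 11:45-17:00 (add 2h to convert from UTC-2).
Maria ∩ Quinn: 07:00-09:45, 13:15-15:00.
Maria ∩ Quinn ∩ Yuki: 08:00-09:45, 13:15-15:00.
Maria ∩ Quinn ∩ Yuki ∩ Diego: 08:00-09:45, 13:15-14:45.
Maria ∩ Quinn ∩ Yuki ∩ Diego ∩ Zubin: 08:00-09:45, 13:15-14:45.
Maria ∩ Quinn ∩ Yuki ∩ Diego ∩ Zubin ∩ Leo: 08:00-09:45, 13:15-14:45.
The last common window of at least 75 minutes is 13:15-14:45; a 75-minute meeting can start as late as 13:30 and still end by 14:45.

13:30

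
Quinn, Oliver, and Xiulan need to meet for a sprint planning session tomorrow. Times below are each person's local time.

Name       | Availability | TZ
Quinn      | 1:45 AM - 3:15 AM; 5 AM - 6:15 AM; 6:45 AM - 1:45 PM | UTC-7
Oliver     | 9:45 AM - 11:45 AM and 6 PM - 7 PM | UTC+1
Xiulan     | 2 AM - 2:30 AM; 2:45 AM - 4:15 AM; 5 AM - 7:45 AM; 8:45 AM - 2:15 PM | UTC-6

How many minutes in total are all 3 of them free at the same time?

150

Quinn in UTC: 08:45-10:15, 12:00-13:15, 13:45-20:45 (add 7h to convert from UTC-7).
Oliver in UTC: 08:45-10:45, 17:00-18:00 (subtract 1h to convert from UTC+1).
Xiulan in UTC: 08:00-08:30, 08:45-10:15, 11:00-13:45, 14:45-20:15 (add 6h to convert from UTC-6).
Quinn ∩ Oliver: 08:45-10:15, 17:00-18:00.
Quinn ∩ Oliver ∩ Xiulan: 08:45-10:15, 17:00-18:00.
Summing the common windows: 90 + 60 = 150 minutes.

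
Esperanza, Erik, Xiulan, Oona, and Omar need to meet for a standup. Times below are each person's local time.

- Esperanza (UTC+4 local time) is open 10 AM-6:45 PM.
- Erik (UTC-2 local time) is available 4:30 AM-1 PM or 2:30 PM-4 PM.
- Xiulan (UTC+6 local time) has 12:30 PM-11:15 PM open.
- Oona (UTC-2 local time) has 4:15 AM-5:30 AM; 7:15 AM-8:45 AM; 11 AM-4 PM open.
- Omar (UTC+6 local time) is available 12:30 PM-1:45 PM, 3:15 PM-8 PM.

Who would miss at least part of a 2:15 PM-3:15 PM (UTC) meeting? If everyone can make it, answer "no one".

Esperanza in UTC: 06:00-14:45 (subtract 4h to convert from UTC+4).
Erik in UTC: 06:30-15:00, 16:30-18:00 (add 2h to convert from UTC-2).
Xiulan in UTC: 06:30-17:15 (subtract 6h to convert from UTC+6).
Oona in UTC: 06:15-07:30, 09:15-10:45, 13:00-18:00 (add 2h to convert from UTC-2).
Omar in UTC: 06:30-07:45, 09:15-14:00 (subtract 6h to convert from UTC+6).
Esperanza: not fully free for 14:15-15:15. Erik: not fully free for 14:15-15:15. Xiulan: free for 14:15-15:15. Oona: free for 14:15-15:15. Omar: not fully free for 14:15-15:15.

Erik, Esperanza, Omar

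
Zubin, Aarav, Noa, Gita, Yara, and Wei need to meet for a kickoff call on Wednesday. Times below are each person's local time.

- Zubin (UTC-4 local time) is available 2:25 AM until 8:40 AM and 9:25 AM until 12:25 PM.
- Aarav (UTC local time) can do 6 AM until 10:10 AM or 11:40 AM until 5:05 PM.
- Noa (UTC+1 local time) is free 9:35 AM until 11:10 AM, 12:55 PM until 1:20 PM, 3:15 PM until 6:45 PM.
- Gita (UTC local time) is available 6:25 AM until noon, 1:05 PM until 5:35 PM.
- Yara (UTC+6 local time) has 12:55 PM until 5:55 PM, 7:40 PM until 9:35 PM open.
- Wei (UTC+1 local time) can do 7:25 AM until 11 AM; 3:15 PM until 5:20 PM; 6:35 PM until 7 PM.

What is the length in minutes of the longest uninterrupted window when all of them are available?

85

Zubin in UTC: 06:25-12:40, 13:25-16:25 (add 4h to convert from UTC-4).
Aarav in UTC: 06:00-10:10, 11:40-17:05.
Noa in UTC: 08:35-10:10, 11:55-12:20, 14:15-17:45 (subtract 1h to convert from UTC+1).
Gita in UTC: 06:25-12:00, 13:05-17:35.
Yara in UTC: 06:55-11:55, 13:40-15:35 (subtract 6h to convert from UTC+6).
Wei in UTC: 06:25-10:00, 14:15-16:20, 17:35-18:00 (subtract 1h to convert from UTC+1).
Zubin ∩ Aarav: 06:25-10:10, 11:40-12:40, 13:25-16:25.
Zubin ∩ Aarav ∩ Noa: 08:35-10:10, 11:55-12:20, 14:15-16:25.
Zubin ∩ Aarav ∩ Noa ∩ Gita: 08:35-10:10, 11:55-12:00, 14:15-16:25.
Zubin ∩ Aarav ∩ Noa ∩ Gita ∩ Yara: 08:35-10:10, 14:15-15:35.
Zubin ∩ Aarav ∩ Noa ∩ Gita ∩ Yara ∩ Wei: 08:35-10:00, 14:15-15:35.
The longest is 08:35-10:00 at 85 minutes.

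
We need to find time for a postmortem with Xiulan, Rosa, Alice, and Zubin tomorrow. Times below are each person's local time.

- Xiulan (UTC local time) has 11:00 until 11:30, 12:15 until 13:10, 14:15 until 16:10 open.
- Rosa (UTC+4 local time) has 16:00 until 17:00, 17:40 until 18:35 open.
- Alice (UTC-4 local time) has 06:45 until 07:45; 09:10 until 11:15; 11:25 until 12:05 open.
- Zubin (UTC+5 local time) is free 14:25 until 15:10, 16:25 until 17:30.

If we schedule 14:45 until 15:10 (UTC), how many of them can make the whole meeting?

2

Xiulan in UTC: 11:00-11:30, 12:15-13:10, 14:15-16:10.
Rosa in UTC: 12:00-13:00, 13:40-14:35 (subtract 4h to convert from UTC+4).
Alice in UTC: 10:45-11:45, 13:10-15:15, 15:25-16:05 (add 4h to convert from UTC-4).
Zubin in UTC: 09:25-10:10, 11:25-12:30 (subtract 5h to convert from UTC+5).
Xiulan and Alice can make the full 14:45-15:10 slot — that's 2.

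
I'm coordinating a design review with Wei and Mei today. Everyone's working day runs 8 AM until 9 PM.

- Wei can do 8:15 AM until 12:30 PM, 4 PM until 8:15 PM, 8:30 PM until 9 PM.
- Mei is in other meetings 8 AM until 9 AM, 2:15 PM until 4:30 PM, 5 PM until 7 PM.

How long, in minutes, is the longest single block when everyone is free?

Wei free: 08:15-12:30, 16:00-20:15, 20:30-21:00.
Mei free: 09:00-14:15, 16:30-17:00, 19:00-21:00 (invert busy blocks within the working day).
Wei ∩ Mei: 09:00-12:30, 16:30-17:00, 19:00-20:15, 20:30-21:00.
Those are the intersection windows.
The longest is 09:00-12:30 at 210 minutes.

210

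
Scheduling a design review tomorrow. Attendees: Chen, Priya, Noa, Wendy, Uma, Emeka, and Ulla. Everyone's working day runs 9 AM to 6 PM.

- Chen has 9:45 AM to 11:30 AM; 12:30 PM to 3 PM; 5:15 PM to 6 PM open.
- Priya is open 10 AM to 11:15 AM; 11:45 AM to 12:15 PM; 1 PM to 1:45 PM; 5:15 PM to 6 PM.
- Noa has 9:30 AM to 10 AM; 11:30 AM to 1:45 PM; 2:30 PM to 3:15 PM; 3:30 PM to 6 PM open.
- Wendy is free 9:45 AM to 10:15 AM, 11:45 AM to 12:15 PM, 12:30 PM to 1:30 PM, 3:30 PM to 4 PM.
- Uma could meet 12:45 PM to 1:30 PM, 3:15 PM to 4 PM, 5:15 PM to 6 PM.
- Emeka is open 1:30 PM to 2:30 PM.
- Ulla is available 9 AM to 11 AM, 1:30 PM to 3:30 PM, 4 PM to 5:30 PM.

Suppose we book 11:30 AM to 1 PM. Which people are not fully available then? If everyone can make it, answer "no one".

Chen, Emeka, Priya, Ulla, Uma, Wendy

Chen: not fully free for 11:30-13:00. Priya: not fully free for 11:30-13:00. Noa: free for 11:30-13:00. Wendy: not fully free for 11:30-13:00. Uma: not fully free for 11:30-13:00. Emeka: not fully free for 11:30-13:00. Ulla: not fully free for 11:30-13:00.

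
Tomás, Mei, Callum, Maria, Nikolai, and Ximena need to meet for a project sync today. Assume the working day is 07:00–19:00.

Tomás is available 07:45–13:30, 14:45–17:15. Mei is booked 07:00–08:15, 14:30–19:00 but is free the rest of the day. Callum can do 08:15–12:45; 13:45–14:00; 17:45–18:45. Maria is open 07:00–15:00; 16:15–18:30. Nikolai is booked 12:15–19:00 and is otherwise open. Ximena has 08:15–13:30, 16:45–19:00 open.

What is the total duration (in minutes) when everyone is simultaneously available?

240

Tomás free: 07:45-13:30, 14:45-17:15.
Mei free: 08:15-14:30 (invert busy blocks within the working day).
Callum free: 08:15-12:45, 13:45-14:00, 17:45-18:45.
Maria free: 07:00-15:00, 16:15-18:30.
Nikolai free: 07:00-12:15 (invert busy blocks within the working day).
Ximena free: 08:15-13:30, 16:45-19:00.
Tomás ∩ Mei: 08:15-13:30.
Tomás ∩ Mei ∩ Callum: 08:15-12:45.
Tomás ∩ Mei ∩ Callum ∩ Maria: 08:15-12:45.
Tomás ∩ Mei ∩ Callum ∩ Maria ∩ Nikolai: 08:15-12:15.
Tomás ∩ Mei ∩ Callum ∩ Maria ∩ Nikolai ∩ Ximena: 08:15-12:15.
That's a single block of 240 minutes.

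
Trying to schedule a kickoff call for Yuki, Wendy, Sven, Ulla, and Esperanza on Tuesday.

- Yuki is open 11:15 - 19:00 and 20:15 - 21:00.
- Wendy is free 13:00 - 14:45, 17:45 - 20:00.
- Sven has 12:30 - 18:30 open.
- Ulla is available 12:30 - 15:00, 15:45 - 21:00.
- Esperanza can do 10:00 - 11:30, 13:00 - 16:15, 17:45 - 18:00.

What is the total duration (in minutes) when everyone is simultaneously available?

120

Yuki ∩ Wendy: 13:00-14:45, 17:45-19:00.
Yuki ∩ Wendy ∩ Sven: 13:00-14:45, 17:45-18:30.
Yuki ∩ Wendy ∩ Sven ∩ Ulla: 13:00-14:45, 17:45-18:30.
Yuki ∩ Wendy ∩ Sven ∩ Ulla ∩ Esperanza: 13:00-14:45, 17:45-18:00.
Summing the common windows: 105 + 15 = 120 minutes.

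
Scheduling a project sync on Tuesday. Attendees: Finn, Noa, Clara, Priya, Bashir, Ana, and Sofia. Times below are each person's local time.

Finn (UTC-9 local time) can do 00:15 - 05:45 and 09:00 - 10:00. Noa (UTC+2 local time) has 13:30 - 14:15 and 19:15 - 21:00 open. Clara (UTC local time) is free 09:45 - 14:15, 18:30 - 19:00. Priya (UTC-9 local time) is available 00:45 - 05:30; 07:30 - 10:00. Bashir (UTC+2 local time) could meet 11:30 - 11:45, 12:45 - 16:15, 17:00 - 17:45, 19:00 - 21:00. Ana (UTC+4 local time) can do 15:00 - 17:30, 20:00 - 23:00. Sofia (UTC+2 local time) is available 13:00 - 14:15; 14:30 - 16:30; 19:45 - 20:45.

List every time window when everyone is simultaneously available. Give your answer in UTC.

11:30-12:15, 18:30-18:45

Finn in UTC: 09:15-14:45, 18:00-19:00 (add 9h to convert from UTC-9).
Noa in UTC: 11:30-12:15, 17:15-19:00 (subtract 2h to convert from UTC+2).
Clara in UTC: 09:45-14:15, 18:30-19:00.
Priya in UTC: 09:45-14:30, 16:30-19:00 (add 9h to convert from UTC-9).
Bashir in UTC: 09:30-09:45, 10:45-14:15, 15:00-15:45, 17:00-19:00 (subtract 2h to convert from UTC+2).
Ana in UTC: 11:00-13:30, 16:00-19:00 (subtract 4h to convert from UTC+4).
Sofia in UTC: 11:00-12:15, 12:30-14:30, 17:45-18:45 (subtract 2h to convert from UTC+2).
Finn ∩ Noa: 11:30-12:15, 18:00-19:00.
Finn ∩ Noa ∩ Clara: 11:30-12:15, 18:30-19:00.
Finn ∩ Noa ∩ Clara ∩ Priya: 11:30-12:15, 18:30-19:00.
Finn ∩ Noa ∩ Clara ∩ Priya ∩ Bashir: 11:30-12:15, 18:30-19:00.
Finn ∩ Noa ∩ Clara ∩ Priya ∩ Bashir ∩ Ana: 11:30-12:15, 18:30-19:00.
Finn ∩ Noa ∩ Clara ∩ Priya ∩ Bashir ∩ Ana ∩ Sofia: 11:30-12:15, 18:30-18:45.
Those are the intersection windows.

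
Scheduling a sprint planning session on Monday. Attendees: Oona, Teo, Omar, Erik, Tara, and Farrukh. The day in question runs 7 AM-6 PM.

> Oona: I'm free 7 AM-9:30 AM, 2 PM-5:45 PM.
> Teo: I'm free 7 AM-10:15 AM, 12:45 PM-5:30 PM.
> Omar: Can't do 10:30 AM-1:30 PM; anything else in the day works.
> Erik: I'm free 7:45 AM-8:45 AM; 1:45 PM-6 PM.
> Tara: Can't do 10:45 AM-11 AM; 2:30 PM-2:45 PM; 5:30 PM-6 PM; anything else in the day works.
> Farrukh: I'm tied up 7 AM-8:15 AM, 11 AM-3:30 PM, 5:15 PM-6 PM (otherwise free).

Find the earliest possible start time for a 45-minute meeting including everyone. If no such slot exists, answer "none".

15:30

Oona free: 07:00-09:30, 14:00-17:45.
Teo free: 07:00-10:15, 12:45-17:30.
Omar free: 07:00-10:30, 13:30-18:00 (invert busy blocks within the working day).
Erik free: 07:45-08:45, 13:45-18:00.
Tara free: 07:00-10:45, 11:00-14:30, 14:45-17:30 (invert busy blocks within the working day).
Farrukh free: 08:15-11:00, 15:30-17:15 (invert busy blocks within the working day).
Oona ∩ Teo: 07:00-09:30, 14:00-17:30.
Oona ∩ Teo ∩ Omar: 07:00-09:30, 14:00-17:30.
Oona ∩ Teo ∩ Omar ∩ Erik: 07:45-08:45, 14:00-17:30.
Oona ∩ Teo ∩ Omar ∩ Erik ∩ Tara: 07:45-08:45, 14:00-14:30, 14:45-17:30.
Oona ∩ Teo ∩ Omar ∩ Erik ∩ Tara ∩ Farrukh: 08:15-08:45, 15:30-17:15.
Those are the intersection windows.
The first common window of at least 45 minutes is 15:30-17:15, so the earliest start is 15:30.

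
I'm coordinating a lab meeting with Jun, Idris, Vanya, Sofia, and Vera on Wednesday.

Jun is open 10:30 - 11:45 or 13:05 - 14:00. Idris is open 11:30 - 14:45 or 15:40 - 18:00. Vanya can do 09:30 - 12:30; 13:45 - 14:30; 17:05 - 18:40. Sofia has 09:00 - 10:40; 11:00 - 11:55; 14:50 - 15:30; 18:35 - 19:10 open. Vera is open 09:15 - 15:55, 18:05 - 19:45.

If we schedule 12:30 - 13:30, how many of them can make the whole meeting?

Idris and Vera can make the full 12:30-13:30 slot — that's 2.

2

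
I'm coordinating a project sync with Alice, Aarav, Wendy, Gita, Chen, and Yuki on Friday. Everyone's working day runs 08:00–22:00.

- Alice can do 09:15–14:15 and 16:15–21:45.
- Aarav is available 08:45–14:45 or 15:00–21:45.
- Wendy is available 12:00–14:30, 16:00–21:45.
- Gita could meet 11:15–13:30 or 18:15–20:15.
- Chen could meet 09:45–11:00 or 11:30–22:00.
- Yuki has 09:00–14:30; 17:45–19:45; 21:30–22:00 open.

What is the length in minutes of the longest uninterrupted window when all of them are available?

90

Alice ∩ Aarav: 09:15-14:15, 16:15-21:45.
Alice ∩ Aarav ∩ Wendy: 12:00-14:15, 16:15-21:45.
Alice ∩ Aarav ∩ Wendy ∩ Gita: 12:00-13:30, 18:15-20:15.
Alice ∩ Aarav ∩ Wendy ∩ Gita ∩ Chen: 12:00-13:30, 18:15-20:15.
Alice ∩ Aarav ∩ Wendy ∩ Gita ∩ Chen ∩ Yuki: 12:00-13:30, 18:15-19:45.
Those are the intersection windows.
The longest is 12:00-13:30 at 90 minutes.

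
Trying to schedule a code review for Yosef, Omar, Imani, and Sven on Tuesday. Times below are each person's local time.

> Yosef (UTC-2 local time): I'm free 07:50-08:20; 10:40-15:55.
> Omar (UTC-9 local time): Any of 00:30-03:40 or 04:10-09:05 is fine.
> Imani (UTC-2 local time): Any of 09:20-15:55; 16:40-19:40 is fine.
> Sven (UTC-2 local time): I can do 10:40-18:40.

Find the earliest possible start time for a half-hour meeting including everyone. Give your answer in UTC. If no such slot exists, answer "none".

13:10

Yosef in UTC: 09:50-10:20, 12:40-17:55 (add 2h to convert from UTC-2).
Omar in UTC: 09:30-12:40, 13:10-18:05 (add 9h to convert from UTC-9).
Imani in UTC: 11:20-17:55, 18:40-21:40 (add 2h to convert from UTC-2).
Sven in UTC: 12:40-20:40 (add 2h to convert from UTC-2).
Yosef ∩ Omar: 09:50-10:20, 13:10-17:55.
Yosef ∩ Omar ∩ Imani: 13:10-17:55.
Yosef ∩ Omar ∩ Imani ∩ Sven: 13:10-17:55.
The first common window of at least 30 minutes is 13:10-17:55, so the earliest start is 13:10.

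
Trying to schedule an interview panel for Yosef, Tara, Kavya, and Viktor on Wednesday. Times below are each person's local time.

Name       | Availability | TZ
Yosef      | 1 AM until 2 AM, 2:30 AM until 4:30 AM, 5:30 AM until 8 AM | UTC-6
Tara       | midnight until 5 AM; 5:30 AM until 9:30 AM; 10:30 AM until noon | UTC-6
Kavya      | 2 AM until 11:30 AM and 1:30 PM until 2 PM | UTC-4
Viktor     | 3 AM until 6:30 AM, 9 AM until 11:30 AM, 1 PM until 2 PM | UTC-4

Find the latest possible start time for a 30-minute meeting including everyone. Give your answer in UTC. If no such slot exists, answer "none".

13:30

Yosef in UTC: 07:00-08:00, 08:30-10:30, 11:30-14:00 (add 6h to convert from UTC-6).
Tara in UTC: 06:00-11:00, 11:30-15:30, 16:30-18:00 (add 6h to convert from UTC-6).
Kavya in UTC: 06:00-15:30, 17:30-18:00 (add 4h to convert from UTC-4).
Viktor in UTC: 07:00-10:30, 13:00-15:30, 17:00-18:00 (add 4h to convert from UTC-4).
Yosef ∩ Tara: 07:00-08:00, 08:30-10:30, 11:30-14:00.
Yosef ∩ Tara ∩ Kavya: 07:00-08:00, 08:30-10:30, 11:30-14:00.
Yosef ∩ Tara ∩ Kavya ∩ Viktor: 07:00-08:00, 08:30-10:30, 13:00-14:00.
The last common window of at least 30 minutes is 13:00-14:00; a 30-minute meeting can start as late as 13:30 and still end by 14:00.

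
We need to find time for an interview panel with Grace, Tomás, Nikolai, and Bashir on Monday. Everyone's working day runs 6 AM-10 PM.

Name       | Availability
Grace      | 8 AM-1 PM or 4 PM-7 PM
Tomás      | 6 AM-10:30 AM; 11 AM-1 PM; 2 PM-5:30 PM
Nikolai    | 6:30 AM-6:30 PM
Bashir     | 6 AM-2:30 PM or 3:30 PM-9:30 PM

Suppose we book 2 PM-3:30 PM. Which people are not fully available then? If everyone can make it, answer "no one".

Bashir, Grace

Grace: not fully free for 14:00-15:30. Tomás: free for 14:00-15:30. Nikolai: free for 14:00-15:30. Bashir: not fully free for 14:00-15:30.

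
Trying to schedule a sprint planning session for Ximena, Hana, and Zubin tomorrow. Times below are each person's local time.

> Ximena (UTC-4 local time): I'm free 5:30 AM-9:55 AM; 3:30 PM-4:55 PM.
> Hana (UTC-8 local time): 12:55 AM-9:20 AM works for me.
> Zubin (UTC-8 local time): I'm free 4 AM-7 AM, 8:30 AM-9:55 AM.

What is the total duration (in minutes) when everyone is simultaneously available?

Ximena in UTC: 09:30-13:55, 19:30-20:55 (add 4h to convert from UTC-4).
Hana in UTC: 08:55-17:20 (add 8h to convert from UTC-8).
Zubin in UTC: 12:00-15:00, 16:30-17:55 (add 8h to convert from UTC-8).
Ximena ∩ Hana: 09:30-13:55.
Ximena ∩ Hana ∩ Zubin: 12:00-13:55.
That's a single block of 115 minutes.

115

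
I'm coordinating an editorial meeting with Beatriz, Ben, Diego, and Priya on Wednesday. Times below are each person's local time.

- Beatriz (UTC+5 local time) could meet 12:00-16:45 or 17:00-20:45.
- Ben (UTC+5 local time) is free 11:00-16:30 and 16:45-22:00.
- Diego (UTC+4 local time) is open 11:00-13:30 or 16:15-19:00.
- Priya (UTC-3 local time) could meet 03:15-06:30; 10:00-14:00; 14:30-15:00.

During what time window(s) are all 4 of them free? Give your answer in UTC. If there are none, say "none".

07:00-09:30, 13:00-15:00

Beatriz in UTC: 07:00-11:45, 12:00-15:45 (subtract 5h to convert from UTC+5).
Ben in UTC: 06:00-11:30, 11:45-17:00 (subtract 5h to convert from UTC+5).
Diego in UTC: 07:00-09:30, 12:15-15:00 (subtract 4h to convert from UTC+4).
Priya in UTC: 06:15-09:30, 13:00-17:00, 17:30-18:00 (add 3h to convert from UTC-3).
Beatriz ∩ Ben: 07:00-11:30, 12:00-15:45.
Beatriz ∩ Ben ∩ Diego: 07:00-09:30, 12:15-15:00.
Beatriz ∩ Ben ∩ Diego ∩ Priya: 07:00-09:30, 13:00-15:00.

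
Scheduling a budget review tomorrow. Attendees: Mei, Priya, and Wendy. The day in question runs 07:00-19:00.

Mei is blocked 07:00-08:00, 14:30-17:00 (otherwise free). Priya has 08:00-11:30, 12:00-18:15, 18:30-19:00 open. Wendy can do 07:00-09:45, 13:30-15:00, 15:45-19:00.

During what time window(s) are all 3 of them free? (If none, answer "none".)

08:00-09:45, 13:30-14:30, 17:00-18:15, 18:30-19:00

Mei free: 08:00-14:30, 17:00-19:00 (invert busy blocks within the working day).
Priya free: 08:00-11:30, 12:00-18:15, 18:30-19:00.
Wendy free: 07:00-09:45, 13:30-15:00, 15:45-19:00.
Mei ∩ Priya: 08:00-11:30, 12:00-14:30, 17:00-18:15, 18:30-19:00.
Mei ∩ Priya ∩ Wendy: 08:00-09:45, 13:30-14:30, 17:00-18:15, 18:30-19:00.
Those are the intersection windows.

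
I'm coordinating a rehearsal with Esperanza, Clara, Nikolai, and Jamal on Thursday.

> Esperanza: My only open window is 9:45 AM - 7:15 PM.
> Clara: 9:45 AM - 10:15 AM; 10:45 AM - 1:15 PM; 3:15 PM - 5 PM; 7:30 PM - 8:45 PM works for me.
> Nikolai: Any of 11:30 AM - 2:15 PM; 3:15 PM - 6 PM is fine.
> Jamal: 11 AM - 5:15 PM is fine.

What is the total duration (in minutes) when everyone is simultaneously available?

210

Esperanza ∩ Clara: 09:45-10:15, 10:45-13:15, 15:15-17:00.
Esperanza ∩ Clara ∩ Nikolai: 11:30-13:15, 15:15-17:00.
Esperanza ∩ Clara ∩ Nikolai ∩ Jamal: 11:30-13:15, 15:15-17:00.
Those are the intersection windows.
Summing the common windows: 105 + 105 = 210 minutes.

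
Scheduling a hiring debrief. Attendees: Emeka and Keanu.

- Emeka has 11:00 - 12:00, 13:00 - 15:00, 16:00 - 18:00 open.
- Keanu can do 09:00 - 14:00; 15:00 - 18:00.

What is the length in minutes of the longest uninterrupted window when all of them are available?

120

Emeka ∩ Keanu: 11:00-12:00, 13:00-14:00, 16:00-18:00.
The longest is 16:00-18:00 at 120 minutes.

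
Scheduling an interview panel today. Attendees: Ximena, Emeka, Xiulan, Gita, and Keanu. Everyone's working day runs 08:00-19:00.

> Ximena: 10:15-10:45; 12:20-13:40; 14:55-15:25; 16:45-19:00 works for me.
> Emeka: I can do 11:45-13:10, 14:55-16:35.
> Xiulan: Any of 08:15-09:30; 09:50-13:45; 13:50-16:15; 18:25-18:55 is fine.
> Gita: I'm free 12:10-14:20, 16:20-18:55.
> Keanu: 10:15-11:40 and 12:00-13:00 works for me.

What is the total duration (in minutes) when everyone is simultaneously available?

Ximena ∩ Emeka: 12:20-13:10, 14:55-15:25.
Ximena ∩ Emeka ∩ Xiulan: 12:20-13:10, 14:55-15:25.
Ximena ∩ Emeka ∩ Xiulan ∩ Gita: 12:20-13:10.
Ximena ∩ Emeka ∩ Xiulan ∩ Gita ∩ Keanu: 12:20-13:00.
That's a single block of 40 minutes.

40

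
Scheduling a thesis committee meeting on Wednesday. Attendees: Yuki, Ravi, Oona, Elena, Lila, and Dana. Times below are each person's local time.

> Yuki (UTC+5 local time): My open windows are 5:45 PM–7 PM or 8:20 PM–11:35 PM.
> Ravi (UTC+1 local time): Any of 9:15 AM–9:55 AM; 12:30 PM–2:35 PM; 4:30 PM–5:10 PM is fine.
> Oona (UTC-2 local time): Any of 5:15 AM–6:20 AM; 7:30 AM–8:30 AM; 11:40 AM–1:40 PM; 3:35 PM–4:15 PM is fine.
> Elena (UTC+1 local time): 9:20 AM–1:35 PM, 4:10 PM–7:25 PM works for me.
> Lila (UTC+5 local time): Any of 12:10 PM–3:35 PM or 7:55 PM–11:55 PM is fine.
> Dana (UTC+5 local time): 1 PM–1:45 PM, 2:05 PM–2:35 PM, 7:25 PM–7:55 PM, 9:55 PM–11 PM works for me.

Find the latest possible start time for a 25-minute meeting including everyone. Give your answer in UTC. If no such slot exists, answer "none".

none

Yuki in UTC: 12:45-14:00, 15:20-18:35 (subtract 5h to convert from UTC+5).
Ravi in UTC: 08:15-08:55, 11:30-13:35, 15:30-16:10 (subtract 1h to convert from UTC+1).
Oona in UTC: 07:15-08:20, 09:30-10:30, 13:40-15:40, 17:35-18:15 (add 2h to convert from UTC-2).
Elena in UTC: 08:20-12:35, 15:10-18:25 (subtract 1h to convert from UTC+1).
Lila in UTC: 07:10-10:35, 14:55-18:55 (subtract 5h to convert from UTC+5).
Dana in UTC: 08:00-08:45, 09:05-09:35, 14:25-14:55, 16:55-18:00 (subtract 5h to convert from UTC+5).
Yuki ∩ Ravi: 12:45-13:35, 15:30-16:10.
Yuki ∩ Ravi ∩ Oona: 15:30-15:40.
Yuki ∩ Ravi ∩ Oona ∩ Elena: 15:30-15:40.
Yuki ∩ Ravi ∩ Oona ∩ Elena ∩ Lila: 15:30-15:40.
Yuki ∩ Ravi ∩ Oona ∩ Elena ∩ Lila ∩ Dana: ∅.
There is no time when everyone is free.
No common window is at least 25 minutes long.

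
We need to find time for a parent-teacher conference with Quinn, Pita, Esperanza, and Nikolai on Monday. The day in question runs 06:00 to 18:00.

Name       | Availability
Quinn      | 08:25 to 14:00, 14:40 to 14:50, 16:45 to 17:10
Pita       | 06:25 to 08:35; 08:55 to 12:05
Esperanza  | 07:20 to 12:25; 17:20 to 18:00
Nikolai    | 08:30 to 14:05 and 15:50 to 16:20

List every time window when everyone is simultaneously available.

Quinn ∩ Pita: 08:25-08:35, 08:55-12:05.
Quinn ∩ Pita ∩ Esperanza: 08:25-08:35, 08:55-12:05.
Quinn ∩ Pita ∩ Esperanza ∩ Nikolai: 08:30-08:35, 08:55-12:05.

08:30-08:35, 08:55-12:05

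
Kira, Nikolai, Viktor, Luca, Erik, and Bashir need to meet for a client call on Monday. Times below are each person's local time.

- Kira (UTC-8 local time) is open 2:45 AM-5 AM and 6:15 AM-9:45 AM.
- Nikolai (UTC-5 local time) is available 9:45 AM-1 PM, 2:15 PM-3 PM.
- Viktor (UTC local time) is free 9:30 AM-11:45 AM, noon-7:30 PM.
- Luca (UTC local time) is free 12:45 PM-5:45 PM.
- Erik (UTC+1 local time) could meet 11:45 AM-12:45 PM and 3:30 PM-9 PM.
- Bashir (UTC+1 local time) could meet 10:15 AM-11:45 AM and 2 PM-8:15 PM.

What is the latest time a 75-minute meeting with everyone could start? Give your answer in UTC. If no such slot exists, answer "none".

16:30

Kira in UTC: 10:45-13:00, 14:15-17:45 (add 8h to convert from UTC-8).
Nikolai in UTC: 14:45-18:00, 19:15-20:00 (add 5h to convert from UTC-5).
Viktor in UTC: 09:30-11:45, 12:00-19:30.
Luca in UTC: 12:45-17:45.
Erik in UTC: 10:45-11:45, 14:30-20:00 (subtract 1h to convert from UTC+1).
Bashir in UTC: 09:15-10:45, 13:00-19:15 (subtract 1h to convert from UTC+1).
Kira ∩ Nikolai: 14:45-17:45.
Kira ∩ Nikolai ∩ Viktor: 14:45-17:45.
Kira ∩ Nikolai ∩ Viktor ∩ Luca: 14:45-17:45.
Kira ∩ Nikolai ∩ Viktor ∩ Luca ∩ Erik: 14:45-17:45.
Kira ∩ Nikolai ∩ Viktor ∩ Luca ∩ Erik ∩ Bashir: 14:45-17:45.
Those are the intersection windows.
The last common window of at least 75 minutes is 14:45-17:45; a 75-minute meeting can start as late as 16:30 and still end by 17:45.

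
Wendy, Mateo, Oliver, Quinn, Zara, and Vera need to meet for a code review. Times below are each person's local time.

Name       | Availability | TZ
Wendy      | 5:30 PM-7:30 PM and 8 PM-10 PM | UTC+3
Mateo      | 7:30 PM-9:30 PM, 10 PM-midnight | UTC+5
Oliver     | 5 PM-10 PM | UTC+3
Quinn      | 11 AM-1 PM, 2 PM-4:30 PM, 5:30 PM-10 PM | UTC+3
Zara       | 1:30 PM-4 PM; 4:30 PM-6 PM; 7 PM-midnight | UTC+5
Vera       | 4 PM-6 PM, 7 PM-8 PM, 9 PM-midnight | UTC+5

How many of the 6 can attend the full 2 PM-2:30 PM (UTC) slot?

3

Wendy in UTC: 14:30-16:30, 17:00-19:00 (subtract 3h to convert from UTC+3).
Mateo in UTC: 14:30-16:30, 17:00-19:00 (subtract 5h to convert from UTC+5).
Oliver in UTC: 14:00-19:00 (subtract 3h to convert from UTC+3).
Quinn in UTC: 08:00-10:00, 11:00-13:30, 14:30-19:00 (subtract 3h to convert from UTC+3).
Zara in UTC: 08:30-11:00, 11:30-13:00, 14:00-19:00 (subtract 5h to convert from UTC+5).
Vera in UTC: 11:00-13:00, 14:00-15:00, 16:00-19:00 (subtract 5h to convert from UTC+5).
Oliver, Zara, and Vera can make the full 14:00-14:30 slot — that's 3.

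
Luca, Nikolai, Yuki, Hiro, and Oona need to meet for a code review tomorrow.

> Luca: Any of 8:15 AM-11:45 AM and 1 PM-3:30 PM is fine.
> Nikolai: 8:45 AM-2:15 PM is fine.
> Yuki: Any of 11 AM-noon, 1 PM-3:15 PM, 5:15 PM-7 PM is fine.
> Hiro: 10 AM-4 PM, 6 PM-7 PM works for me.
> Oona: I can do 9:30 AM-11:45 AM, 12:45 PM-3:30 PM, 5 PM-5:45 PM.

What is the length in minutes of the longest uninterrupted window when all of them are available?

Luca ∩ Nikolai: 08:45-11:45, 13:00-14:15.
Luca ∩ Nikolai ∩ Yuki: 11:00-11:45, 13:00-14:15.
Luca ∩ Nikolai ∩ Yuki ∩ Hiro: 11:00-11:45, 13:00-14:15.
Luca ∩ Nikolai ∩ Yuki ∩ Hiro ∩ Oona: 11:00-11:45, 13:00-14:15.
So the common availability across everyone is 11:00-11:45, 13:00-14:15.
The longest is 13:00-14:15 at 75 minutes.

75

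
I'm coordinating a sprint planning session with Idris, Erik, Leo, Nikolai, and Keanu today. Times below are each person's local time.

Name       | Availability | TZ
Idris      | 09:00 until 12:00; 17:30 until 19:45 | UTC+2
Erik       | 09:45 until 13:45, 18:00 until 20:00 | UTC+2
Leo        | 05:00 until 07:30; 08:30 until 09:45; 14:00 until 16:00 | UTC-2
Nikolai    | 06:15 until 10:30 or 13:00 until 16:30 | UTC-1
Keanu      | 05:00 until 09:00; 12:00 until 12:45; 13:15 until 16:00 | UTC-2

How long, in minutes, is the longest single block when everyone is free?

Idris in UTC: 07:00-10:00, 15:30-17:45 (subtract 2h to convert from UTC+2).
Erik in UTC: 07:45-11:45, 16:00-18:00 (subtract 2h to convert from UTC+2).
Leo in UTC: 07:00-09:30, 10:30-11:45, 16:00-18:00 (add 2h to convert from UTC-2).
Nikolai in UTC: 07:15-11:30, 14:00-17:30 (add 1h to convert from UTC-1).
Keanu in UTC: 07:00-11:00, 14:00-14:45, 15:15-18:00 (add 2h to convert from UTC-2).
Idris ∩ Erik: 07:45-10:00, 16:00-17:45.
Idris ∩ Erik ∩ Leo: 07:45-09:30, 16:00-17:45.
Idris ∩ Erik ∩ Leo ∩ Nikolai: 07:45-09:30, 16:00-17:30.
Idris ∩ Erik ∩ Leo ∩ Nikolai ∩ Keanu: 07:45-09:30, 16:00-17:30.
The longest is 07:45-09:30 at 105 minutes.

105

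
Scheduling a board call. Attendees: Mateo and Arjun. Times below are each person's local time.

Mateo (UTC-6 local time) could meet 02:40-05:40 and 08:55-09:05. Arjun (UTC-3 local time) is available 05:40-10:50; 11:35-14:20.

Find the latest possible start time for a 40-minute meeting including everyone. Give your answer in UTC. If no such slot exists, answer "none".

11:00

Mateo in UTC: 08:40-11:40, 14:55-15:05 (add 6h to convert from UTC-6).
Arjun in UTC: 08:40-13:50, 14:35-17:20 (add 3h to convert from UTC-3).
Mateo ∩ Arjun: 08:40-11:40, 14:55-15:05.
So the common availability across everyone is 08:40-11:40, 14:55-15:05.
The last common window of at least 40 minutes is 08:40-11:40; a 40-minute meeting can start as late as 11:00 and still end by 11:40.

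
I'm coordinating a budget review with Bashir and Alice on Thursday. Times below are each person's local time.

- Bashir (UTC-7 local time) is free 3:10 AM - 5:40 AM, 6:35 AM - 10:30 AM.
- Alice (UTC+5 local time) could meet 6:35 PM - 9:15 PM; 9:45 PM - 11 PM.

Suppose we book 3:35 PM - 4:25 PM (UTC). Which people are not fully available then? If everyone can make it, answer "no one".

Alice

Bashir in UTC: 10:10-12:40, 13:35-17:30 (add 7h to convert from UTC-7).
Alice in UTC: 13:35-16:15, 16:45-18:00 (subtract 5h to convert from UTC+5).
Bashir: free for 15:35-16:25. Alice: not fully free for 15:35-16:25.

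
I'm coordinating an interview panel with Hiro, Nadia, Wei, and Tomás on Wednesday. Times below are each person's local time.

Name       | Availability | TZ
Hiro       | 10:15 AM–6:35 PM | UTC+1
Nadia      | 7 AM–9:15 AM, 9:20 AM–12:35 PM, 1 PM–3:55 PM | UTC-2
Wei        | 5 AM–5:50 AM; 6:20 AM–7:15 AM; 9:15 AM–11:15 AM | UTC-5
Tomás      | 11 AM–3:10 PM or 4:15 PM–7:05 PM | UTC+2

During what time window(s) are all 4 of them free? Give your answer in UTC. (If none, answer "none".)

Hiro in UTC: 09:15-17:35 (subtract 1h to convert from UTC+1).
Nadia in UTC: 09:00-11:15, 11:20-14:35, 15:00-17:55 (add 2h to convert from UTC-2).
Wei in UTC: 10:00-10:50, 11:20-12:15, 14:15-16:15 (add 5h to convert from UTC-5).
Tomás in UTC: 09:00-13:10, 14:15-17:05 (subtract 2h to convert from UTC+2).
Hiro ∩ Nadia: 09:15-11:15, 11:20-14:35, 15:00-17:35.
Hiro ∩ Nadia ∩ Wei: 10:00-10:50, 11:20-12:15, 14:15-14:35, 15:00-16:15.
Hiro ∩ Nadia ∩ Wei ∩ Tomás: 10:00-10:50, 11:20-12:15, 14:15-14:35, 15:00-16:15.

10:00-10:50, 11:20-12:15, 14:15-14:35, 15:00-16:15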